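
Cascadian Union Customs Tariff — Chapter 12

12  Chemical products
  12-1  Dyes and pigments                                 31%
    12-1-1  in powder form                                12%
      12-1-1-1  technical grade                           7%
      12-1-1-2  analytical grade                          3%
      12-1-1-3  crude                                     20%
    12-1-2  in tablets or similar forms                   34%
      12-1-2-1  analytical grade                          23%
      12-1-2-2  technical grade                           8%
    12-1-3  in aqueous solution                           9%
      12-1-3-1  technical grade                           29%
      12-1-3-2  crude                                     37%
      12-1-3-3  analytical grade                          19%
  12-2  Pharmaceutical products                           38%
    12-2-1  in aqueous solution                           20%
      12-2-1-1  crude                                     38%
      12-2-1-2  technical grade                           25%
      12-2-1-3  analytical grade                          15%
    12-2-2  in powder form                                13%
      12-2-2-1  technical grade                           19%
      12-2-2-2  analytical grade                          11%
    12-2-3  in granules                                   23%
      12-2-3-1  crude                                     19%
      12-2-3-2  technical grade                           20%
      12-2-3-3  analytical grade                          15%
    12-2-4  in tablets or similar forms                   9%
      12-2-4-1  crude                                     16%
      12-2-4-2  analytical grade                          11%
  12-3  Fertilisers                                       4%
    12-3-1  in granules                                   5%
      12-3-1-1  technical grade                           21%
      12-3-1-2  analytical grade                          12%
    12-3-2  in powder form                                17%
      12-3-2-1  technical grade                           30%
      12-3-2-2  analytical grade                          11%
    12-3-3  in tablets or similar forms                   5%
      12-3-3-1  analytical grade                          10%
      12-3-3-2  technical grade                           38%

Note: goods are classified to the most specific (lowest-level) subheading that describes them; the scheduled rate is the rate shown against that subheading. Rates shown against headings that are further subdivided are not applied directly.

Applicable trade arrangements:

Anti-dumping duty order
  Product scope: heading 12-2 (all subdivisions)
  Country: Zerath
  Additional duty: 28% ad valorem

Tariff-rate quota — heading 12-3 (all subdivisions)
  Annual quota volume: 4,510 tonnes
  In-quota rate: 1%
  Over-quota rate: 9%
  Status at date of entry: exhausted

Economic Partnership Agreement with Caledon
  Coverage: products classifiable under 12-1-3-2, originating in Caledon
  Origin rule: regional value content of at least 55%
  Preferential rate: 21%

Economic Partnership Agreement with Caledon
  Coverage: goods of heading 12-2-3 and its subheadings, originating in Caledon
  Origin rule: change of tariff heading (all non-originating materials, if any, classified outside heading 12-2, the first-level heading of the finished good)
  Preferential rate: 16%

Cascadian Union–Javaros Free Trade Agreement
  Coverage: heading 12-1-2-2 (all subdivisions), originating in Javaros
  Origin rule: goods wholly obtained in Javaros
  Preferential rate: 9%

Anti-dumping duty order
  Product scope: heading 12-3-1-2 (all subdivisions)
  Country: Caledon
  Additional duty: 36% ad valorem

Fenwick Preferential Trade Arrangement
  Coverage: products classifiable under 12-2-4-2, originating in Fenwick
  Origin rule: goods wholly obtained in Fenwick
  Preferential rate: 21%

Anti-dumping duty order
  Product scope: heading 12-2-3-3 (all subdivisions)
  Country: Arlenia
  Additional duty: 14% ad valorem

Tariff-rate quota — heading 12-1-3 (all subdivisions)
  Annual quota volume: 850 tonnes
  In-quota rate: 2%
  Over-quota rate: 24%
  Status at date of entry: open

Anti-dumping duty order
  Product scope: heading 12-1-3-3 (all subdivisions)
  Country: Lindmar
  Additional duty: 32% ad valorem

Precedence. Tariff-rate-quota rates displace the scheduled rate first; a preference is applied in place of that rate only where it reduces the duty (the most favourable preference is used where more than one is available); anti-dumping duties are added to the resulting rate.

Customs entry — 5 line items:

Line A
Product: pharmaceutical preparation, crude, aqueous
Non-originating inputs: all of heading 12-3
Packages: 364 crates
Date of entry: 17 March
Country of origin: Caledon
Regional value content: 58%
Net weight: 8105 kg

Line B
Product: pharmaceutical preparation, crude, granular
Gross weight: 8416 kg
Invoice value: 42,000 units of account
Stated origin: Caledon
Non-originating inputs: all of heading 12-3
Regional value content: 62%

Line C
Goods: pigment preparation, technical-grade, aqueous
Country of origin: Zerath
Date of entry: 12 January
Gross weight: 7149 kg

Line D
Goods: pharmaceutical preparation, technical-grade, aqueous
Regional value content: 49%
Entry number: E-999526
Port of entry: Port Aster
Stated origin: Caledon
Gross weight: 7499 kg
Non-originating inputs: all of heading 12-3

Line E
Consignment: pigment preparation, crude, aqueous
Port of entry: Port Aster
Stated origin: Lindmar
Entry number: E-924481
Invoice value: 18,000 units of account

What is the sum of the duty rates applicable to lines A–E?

Line A: pharmaceutical → 12-2; aqueous → 12-2-1; crude → 12-2-1-1. Scheduled 38%. Caledon agreement on 12-1-3-2: 12-2-1-1 not covered; Caledon agreement on 12-2-3: 12-2-1-1 not covered. → 38%.
Line B: pharmaceutical → 12-2; granular → 12-2-3; crude → 12-2-3-1. Scheduled 19%. Caledon agreement on 12-1-3-2: 12-2-3-1 not covered; Caledon agreement on 12-2-3: CTH met → 16% available; preferential 16%. → 16%.
Line C: pigment → 12-1; aqueous → 12-1-3; technical-grade → 12-1-3-1. Scheduled 29%. quota on 12-1-3 open → in-quota 2%. → 2%.
Line D: pharmaceutical → 12-2; aqueous → 12-2-1; technical-grade → 12-2-1-2. Scheduled 25%. Caledon agreement on 12-1-3-2: 12-2-1-2 not covered; Caledon agreement on 12-2-3: 12-2-1-2 not covered. → 25%.
Line E: pigment → 12-1; aqueous → 12-1-3; crude → 12-1-3-2. Scheduled 37%. quota on 12-1-3 open → in-quota 2%. → 2%.
Sum: 38% + 16% + 2% + 25% + 2% = 83%.

83%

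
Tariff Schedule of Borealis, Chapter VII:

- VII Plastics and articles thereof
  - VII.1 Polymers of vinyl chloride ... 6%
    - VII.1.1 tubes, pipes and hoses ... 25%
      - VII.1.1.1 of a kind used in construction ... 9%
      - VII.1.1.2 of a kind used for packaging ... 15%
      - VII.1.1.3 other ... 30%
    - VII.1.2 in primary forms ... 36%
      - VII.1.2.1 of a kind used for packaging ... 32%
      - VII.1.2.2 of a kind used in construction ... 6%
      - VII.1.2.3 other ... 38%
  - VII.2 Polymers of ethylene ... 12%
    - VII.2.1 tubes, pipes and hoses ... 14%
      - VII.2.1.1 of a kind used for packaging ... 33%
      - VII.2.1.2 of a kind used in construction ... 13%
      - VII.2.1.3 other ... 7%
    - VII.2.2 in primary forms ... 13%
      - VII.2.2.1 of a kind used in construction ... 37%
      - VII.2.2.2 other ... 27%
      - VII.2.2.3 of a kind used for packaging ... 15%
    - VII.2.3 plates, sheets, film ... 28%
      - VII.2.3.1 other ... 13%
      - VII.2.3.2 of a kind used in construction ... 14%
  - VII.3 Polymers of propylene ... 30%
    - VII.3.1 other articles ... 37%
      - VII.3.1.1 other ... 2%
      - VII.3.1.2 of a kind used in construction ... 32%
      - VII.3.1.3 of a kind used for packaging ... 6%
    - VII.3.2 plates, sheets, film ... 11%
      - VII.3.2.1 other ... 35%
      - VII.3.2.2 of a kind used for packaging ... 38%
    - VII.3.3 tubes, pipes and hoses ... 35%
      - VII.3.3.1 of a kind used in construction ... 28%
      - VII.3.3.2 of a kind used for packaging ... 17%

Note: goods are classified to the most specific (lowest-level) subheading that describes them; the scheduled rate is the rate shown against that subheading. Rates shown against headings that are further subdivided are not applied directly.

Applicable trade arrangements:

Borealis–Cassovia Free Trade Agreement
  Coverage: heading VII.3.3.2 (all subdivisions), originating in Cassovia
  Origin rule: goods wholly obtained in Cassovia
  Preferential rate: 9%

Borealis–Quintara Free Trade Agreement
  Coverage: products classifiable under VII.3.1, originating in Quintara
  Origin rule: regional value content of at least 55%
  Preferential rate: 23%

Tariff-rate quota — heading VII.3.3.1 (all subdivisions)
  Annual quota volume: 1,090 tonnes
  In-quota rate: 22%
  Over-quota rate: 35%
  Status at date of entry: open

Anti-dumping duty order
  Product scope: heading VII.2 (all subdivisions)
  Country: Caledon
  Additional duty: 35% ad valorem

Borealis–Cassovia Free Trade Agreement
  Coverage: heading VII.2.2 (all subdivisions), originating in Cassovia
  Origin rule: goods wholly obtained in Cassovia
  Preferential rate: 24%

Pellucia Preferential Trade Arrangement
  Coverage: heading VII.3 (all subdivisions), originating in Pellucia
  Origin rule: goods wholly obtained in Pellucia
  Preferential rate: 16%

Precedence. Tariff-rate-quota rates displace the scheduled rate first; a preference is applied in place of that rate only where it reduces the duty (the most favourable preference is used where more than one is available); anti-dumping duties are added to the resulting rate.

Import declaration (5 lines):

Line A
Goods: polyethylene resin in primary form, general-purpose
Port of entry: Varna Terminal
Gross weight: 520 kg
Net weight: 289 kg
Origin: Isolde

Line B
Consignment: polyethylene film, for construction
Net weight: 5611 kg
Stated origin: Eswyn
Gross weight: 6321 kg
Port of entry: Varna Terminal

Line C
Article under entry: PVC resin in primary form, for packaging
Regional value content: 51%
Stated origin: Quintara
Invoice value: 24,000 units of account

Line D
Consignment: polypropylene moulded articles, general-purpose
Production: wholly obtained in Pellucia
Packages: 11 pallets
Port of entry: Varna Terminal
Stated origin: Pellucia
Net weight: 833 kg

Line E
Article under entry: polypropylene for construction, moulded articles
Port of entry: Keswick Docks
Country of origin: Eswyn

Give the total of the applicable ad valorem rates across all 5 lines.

Line A: polyethylene → VII.2; resin in primary form → VII.2.2; general-purpose → VII.2.2.2. Scheduled 27%. No special measure applies. → 27%.
Line B: polyethylene → VII.2; film → VII.2.3; for construction → VII.2.3.2. Scheduled 14%. No special measure applies. → 14%.
Line C: PVC → VII.1; resin in primary form → VII.1.2; for packaging → VII.1.2.1. Scheduled 32%. Quintara agreement on VII.3.1: VII.1.2.1 not covered. → 32%.
Line D: polypropylene → VII.3; moulded articles → VII.3.1; general-purpose → VII.3.1.1. Scheduled 2%. Pellucia agreement on VII.3: wholly obtained → 16% available; preference 16% not lower than 2% → no reduction. → 2%.
Line E: polypropylene → VII.3; moulded articles → VII.3.1; for construction → VII.3.1.2. Scheduled 32%. No special measure applies. → 32%.
Sum: 27% + 14% + 32% + 2% + 32% = 107%.

107%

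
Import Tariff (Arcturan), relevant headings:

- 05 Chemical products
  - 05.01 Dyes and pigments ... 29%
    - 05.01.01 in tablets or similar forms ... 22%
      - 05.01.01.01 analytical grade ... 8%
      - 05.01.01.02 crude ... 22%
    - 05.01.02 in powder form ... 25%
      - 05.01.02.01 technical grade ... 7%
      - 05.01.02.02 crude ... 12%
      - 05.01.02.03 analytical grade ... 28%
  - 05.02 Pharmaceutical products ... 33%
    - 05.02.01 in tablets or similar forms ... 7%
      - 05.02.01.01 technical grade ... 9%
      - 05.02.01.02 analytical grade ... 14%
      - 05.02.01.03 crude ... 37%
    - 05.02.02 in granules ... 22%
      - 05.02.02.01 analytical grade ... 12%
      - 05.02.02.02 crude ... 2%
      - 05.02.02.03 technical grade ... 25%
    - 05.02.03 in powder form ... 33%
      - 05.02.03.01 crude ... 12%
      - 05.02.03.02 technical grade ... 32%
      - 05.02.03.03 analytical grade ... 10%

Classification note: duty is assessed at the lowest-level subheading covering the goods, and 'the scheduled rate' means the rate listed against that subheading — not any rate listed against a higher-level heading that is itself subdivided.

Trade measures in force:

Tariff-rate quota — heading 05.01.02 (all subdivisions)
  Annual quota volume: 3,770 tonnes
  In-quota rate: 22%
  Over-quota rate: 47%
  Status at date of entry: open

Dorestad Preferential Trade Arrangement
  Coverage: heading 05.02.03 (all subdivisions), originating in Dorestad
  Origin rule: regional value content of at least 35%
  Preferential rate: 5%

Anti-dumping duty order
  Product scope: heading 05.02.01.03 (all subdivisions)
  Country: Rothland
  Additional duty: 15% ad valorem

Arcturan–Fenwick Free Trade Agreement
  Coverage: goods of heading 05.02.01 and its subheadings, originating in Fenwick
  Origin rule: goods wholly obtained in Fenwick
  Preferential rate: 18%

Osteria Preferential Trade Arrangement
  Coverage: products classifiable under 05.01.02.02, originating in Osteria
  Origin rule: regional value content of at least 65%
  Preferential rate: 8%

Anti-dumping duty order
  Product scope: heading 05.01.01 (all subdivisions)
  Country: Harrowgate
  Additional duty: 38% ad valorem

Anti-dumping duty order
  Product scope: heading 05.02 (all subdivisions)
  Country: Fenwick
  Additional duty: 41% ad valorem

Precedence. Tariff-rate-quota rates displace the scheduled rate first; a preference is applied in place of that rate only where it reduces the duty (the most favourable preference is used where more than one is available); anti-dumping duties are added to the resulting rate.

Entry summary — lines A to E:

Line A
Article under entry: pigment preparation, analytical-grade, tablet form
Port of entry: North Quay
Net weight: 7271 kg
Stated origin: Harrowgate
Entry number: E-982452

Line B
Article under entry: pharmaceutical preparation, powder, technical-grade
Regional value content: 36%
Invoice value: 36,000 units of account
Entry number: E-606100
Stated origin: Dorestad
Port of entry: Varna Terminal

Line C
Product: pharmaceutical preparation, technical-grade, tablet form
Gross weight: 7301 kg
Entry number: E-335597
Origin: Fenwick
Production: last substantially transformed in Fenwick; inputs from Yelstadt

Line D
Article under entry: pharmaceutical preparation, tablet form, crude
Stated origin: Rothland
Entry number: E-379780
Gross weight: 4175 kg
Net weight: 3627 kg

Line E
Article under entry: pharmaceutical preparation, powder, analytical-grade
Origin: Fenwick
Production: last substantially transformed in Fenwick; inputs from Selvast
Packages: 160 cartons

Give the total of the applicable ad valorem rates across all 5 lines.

Line A: pigment → 05.01; tablet form → 05.01.01; analytical-grade → 05.01.01.01. Scheduled 8%. anti-dumping (Harrowgate, 05.01.01): +38%; total 8% + 38% = 46%. → 46%.
Line B: pharmaceutical → 05.02; powder → 05.02.03; technical-grade → 05.02.03.02. Scheduled 32%. Dorestad agreement on 05.02.03: RVC ≥ 35% → 5% available; preferential 5%. → 5%.
Line C: pharmaceutical → 05.02; tablet form → 05.02.01; technical-grade → 05.02.01.01. Scheduled 9%. Fenwick agreement on 05.02.01: not wholly obtained; anti-dumping (Fenwick, 05.02): +41%; total 9% + 41% = 50%. → 50%.
Line D: pharmaceutical → 05.02; tablet form → 05.02.01; crude → 05.02.01.03. Scheduled 37%. anti-dumping (Rothland, 05.02.01.03): +15%; total 37% + 15% = 52%. → 52%.
Line E: pharmaceutical → 05.02; powder → 05.02.03; analytical-grade → 05.02.03.03. Scheduled 10%. Fenwick agreement on 05.02.01: 05.02.03.03 not covered; anti-dumping (Fenwick, 05.02): +41%; total 10% + 41% = 51%. → 51%.
Sum: 46% + 5% + 50% + 52% + 51% = 204%.

204%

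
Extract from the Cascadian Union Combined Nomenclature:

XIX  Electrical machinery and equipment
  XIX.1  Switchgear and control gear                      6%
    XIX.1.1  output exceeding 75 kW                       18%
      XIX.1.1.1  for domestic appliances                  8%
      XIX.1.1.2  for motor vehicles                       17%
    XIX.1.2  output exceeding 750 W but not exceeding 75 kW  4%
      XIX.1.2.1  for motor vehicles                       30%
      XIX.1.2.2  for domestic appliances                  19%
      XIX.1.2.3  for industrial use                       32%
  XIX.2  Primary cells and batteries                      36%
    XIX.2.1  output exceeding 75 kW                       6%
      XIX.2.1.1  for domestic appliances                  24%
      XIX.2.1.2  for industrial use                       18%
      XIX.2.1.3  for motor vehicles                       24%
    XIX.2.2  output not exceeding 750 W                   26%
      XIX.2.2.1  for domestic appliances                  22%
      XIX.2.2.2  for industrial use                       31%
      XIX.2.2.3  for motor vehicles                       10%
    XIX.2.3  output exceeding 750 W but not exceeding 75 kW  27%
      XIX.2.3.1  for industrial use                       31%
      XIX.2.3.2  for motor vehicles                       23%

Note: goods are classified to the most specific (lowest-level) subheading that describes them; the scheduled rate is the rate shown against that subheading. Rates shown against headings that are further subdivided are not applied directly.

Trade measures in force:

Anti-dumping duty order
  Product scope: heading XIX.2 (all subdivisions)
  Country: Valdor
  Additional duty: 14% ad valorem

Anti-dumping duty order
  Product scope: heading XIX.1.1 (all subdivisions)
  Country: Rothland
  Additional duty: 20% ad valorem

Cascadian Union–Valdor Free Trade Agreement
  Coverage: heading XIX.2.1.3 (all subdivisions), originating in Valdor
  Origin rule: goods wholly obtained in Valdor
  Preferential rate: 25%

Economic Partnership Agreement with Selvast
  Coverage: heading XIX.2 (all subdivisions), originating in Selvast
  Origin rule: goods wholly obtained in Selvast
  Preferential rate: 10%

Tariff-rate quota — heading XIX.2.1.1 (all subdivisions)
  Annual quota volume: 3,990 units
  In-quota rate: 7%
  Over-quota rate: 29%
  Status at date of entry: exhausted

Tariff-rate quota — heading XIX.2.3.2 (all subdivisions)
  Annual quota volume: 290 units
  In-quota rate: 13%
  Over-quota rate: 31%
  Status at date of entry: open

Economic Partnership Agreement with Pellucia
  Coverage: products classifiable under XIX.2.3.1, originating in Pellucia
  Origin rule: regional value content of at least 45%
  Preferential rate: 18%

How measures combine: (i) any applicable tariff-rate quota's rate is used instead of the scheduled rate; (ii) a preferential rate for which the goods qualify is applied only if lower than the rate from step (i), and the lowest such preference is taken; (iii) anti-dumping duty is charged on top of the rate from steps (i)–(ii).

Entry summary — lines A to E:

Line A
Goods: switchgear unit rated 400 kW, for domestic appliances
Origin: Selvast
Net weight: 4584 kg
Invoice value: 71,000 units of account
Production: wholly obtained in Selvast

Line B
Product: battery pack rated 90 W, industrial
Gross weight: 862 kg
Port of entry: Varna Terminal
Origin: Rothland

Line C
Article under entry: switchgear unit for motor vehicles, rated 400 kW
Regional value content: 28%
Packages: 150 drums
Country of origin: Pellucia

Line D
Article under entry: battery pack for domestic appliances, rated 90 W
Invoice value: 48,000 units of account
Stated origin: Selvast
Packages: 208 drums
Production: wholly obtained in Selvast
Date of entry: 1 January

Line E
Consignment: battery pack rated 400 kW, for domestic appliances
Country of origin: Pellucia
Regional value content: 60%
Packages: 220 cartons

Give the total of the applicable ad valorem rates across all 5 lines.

95%

Line A: switchgear unit → XIX.1; rated 400 kW → XIX.1.1; for domestic appliances → XIX.1.1.1. Scheduled 8%. Selvast agreement on XIX.2: XIX.1.1.1 not covered. → 8%.
Line B: battery pack → XIX.2; rated 90 W → XIX.2.2; industrial → XIX.2.2.2. Scheduled 31%. No special measure applies. → 31%.
Line C: switchgear unit → XIX.1; rated 400 kW → XIX.1.1; for motor vehicles → XIX.1.1.2. Scheduled 17%. Pellucia agreement on XIX.2.3.1: XIX.1.1.2 not covered. → 17%.
Line D: battery pack → XIX.2; rated 90 W → XIX.2.2; for domestic appliances → XIX.2.2.1. Scheduled 22%. Selvast agreement on XIX.2: wholly obtained → 10% available; preferential 10%. → 10%.
Line E: battery pack → XIX.2; rated 400 kW → XIX.2.1; for domestic appliances → XIX.2.1.1. Scheduled 24%. quota on XIX.2.1.1 exhausted → over-quota 29%; Pellucia agreement on XIX.2.3.1: XIX.2.1.1 not covered. → 29%.
Sum: 8% + 31% + 17% + 10% + 29% = 95%.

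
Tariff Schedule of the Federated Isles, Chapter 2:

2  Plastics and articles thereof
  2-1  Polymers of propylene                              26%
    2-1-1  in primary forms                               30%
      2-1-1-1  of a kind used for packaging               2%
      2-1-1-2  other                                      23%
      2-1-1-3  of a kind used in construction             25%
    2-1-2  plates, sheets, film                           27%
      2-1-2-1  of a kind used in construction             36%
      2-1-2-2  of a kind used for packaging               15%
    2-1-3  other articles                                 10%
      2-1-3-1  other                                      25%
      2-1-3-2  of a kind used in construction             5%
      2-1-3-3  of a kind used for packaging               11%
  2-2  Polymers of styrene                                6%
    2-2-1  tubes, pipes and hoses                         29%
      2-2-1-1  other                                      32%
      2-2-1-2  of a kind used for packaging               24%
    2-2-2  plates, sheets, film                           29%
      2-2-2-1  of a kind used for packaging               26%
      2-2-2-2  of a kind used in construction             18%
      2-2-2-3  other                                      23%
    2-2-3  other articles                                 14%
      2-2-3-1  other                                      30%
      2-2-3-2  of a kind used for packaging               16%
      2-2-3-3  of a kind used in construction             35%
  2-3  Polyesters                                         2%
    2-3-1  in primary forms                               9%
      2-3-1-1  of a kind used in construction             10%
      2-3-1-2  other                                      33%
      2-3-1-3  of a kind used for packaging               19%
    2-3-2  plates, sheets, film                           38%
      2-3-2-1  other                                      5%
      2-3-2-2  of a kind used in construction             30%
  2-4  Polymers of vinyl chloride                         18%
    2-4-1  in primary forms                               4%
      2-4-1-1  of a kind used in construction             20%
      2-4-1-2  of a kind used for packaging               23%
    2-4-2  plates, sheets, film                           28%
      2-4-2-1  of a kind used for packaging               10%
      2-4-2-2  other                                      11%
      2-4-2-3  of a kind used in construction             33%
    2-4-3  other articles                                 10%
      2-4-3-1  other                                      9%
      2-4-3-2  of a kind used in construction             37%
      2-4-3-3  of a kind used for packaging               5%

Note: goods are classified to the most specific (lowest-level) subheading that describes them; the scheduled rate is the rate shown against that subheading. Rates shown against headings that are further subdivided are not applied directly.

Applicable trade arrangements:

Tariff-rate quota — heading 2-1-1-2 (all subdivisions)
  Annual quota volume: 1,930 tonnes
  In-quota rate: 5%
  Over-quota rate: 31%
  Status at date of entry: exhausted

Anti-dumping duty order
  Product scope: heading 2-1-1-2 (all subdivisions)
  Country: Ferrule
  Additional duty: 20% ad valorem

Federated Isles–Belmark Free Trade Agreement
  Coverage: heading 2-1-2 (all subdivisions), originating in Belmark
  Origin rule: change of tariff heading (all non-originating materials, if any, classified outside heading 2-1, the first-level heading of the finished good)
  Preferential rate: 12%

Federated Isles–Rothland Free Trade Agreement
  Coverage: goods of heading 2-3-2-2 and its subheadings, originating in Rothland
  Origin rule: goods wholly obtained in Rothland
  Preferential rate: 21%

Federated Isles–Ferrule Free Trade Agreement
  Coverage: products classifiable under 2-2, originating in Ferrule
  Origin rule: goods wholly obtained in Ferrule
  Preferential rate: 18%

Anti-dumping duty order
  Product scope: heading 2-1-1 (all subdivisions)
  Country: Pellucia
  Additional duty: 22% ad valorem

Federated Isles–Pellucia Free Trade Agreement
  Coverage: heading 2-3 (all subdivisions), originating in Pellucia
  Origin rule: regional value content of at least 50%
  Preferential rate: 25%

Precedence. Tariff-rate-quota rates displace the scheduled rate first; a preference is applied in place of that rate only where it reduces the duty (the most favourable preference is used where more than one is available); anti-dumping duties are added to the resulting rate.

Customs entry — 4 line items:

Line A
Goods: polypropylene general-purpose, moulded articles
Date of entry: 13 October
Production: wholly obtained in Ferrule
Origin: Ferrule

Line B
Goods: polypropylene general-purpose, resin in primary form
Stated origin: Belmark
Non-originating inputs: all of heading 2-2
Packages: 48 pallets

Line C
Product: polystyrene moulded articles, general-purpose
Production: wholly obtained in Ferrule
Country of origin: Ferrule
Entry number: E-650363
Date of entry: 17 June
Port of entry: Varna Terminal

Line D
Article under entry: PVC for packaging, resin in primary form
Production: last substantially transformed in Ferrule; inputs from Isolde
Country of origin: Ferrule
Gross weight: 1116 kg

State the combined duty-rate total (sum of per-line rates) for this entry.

97%

Line A: polypropylene → 2-1; moulded articles → 2-1-3; general-purpose → 2-1-3-1. Scheduled 25%. Ferrule agreement on 2-2: 2-1-3-1 not covered. → 25%.
Line B: polypropylene → 2-1; resin in primary form → 2-1-1; general-purpose → 2-1-1-2. Scheduled 23%. quota on 2-1-1-2 exhausted → over-quota 31%; Belmark agreement on 2-1-2: 2-1-1-2 not covered. → 31%.
Line C: polystyrene → 2-2; moulded articles → 2-2-3; general-purpose → 2-2-3-1. Scheduled 30%. Ferrule agreement on 2-2: wholly obtained → 18% available; preferential 18%. → 18%.
Line D: PVC → 2-4; resin in primary form → 2-4-1; for packaging → 2-4-1-2. Scheduled 23%. Ferrule agreement on 2-2: 2-4-1-2 not covered. → 23%.
Sum: 25% + 31% + 18% + 23% = 97%.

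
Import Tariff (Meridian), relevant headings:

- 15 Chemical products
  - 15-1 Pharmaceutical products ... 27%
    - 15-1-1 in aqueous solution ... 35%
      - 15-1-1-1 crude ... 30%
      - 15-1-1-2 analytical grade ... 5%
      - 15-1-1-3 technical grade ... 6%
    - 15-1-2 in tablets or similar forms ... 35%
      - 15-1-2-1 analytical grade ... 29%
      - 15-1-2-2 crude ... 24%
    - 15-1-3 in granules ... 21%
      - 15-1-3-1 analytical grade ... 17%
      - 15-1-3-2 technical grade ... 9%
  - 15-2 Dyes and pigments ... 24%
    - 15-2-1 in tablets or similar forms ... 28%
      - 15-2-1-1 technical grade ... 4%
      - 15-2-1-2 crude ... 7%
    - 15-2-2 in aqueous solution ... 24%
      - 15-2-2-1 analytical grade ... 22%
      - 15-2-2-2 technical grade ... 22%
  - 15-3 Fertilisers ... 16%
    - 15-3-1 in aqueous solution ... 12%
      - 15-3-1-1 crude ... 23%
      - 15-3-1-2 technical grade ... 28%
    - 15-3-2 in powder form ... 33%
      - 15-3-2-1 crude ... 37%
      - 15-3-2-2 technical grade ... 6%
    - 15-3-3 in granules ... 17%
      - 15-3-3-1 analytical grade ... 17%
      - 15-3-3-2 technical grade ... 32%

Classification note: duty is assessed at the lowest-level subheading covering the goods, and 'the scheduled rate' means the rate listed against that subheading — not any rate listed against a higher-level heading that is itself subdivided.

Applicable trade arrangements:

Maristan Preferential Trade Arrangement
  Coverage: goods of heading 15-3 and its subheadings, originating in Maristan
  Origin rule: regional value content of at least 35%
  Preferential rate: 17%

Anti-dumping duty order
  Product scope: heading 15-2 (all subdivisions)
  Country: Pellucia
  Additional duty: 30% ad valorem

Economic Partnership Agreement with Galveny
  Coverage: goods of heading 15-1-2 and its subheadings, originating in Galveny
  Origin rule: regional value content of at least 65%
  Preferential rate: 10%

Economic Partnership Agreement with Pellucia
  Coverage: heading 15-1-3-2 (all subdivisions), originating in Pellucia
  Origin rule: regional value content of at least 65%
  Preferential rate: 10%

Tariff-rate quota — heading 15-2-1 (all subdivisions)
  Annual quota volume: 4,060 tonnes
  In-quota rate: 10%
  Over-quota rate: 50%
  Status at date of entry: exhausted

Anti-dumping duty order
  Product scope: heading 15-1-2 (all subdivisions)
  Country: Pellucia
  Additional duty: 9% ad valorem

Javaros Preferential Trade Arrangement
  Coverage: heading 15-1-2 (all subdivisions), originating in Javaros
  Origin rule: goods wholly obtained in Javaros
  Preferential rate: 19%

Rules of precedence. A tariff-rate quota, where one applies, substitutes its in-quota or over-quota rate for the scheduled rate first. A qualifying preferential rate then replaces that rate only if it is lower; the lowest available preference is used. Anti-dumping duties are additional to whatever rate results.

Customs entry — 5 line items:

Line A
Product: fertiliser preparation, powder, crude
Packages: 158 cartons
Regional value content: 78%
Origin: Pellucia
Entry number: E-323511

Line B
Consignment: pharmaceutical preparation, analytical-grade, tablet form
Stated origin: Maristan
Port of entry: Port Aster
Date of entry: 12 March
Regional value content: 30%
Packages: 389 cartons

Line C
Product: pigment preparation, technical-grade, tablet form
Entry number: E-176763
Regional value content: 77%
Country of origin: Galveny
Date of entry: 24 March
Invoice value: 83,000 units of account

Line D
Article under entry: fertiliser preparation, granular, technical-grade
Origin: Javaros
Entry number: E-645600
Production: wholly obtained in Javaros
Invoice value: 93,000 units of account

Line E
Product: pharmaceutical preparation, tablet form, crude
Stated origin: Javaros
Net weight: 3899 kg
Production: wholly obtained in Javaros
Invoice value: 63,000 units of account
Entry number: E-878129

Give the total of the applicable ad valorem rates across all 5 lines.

167%

Line A: fertiliser → 15-3; powder → 15-3-2; crude → 15-3-2-1. Scheduled 37%. Pellucia agreement on 15-1-3-2: 15-3-2-1 not covered. → 37%.
Line B: pharmaceutical → 15-1; tablet form → 15-1-2; analytical-grade → 15-1-2-1. Scheduled 29%. Maristan agreement on 15-3: 15-1-2-1 not covered. → 29%.
Line C: pigment → 15-2; tablet form → 15-2-1; technical-grade → 15-2-1-1. Scheduled 4%. quota on 15-2-1 exhausted → over-quota 50%; Galveny agreement on 15-1-2: 15-2-1-1 not covered. → 50%.
Line D: fertiliser → 15-3; granular → 15-3-3; technical-grade → 15-3-3-2. Scheduled 32%. Javaros agreement on 15-1-2: 15-3-3-2 not covered. → 32%.
Line E: pharmaceutical → 15-1; tablet form → 15-1-2; crude → 15-1-2-2. Scheduled 24%. Javaros agreement on 15-1-2: wholly obtained → 19% available; preferential 19%. → 19%.
Sum: 37% + 29% + 50% + 32% + 19% = 167%.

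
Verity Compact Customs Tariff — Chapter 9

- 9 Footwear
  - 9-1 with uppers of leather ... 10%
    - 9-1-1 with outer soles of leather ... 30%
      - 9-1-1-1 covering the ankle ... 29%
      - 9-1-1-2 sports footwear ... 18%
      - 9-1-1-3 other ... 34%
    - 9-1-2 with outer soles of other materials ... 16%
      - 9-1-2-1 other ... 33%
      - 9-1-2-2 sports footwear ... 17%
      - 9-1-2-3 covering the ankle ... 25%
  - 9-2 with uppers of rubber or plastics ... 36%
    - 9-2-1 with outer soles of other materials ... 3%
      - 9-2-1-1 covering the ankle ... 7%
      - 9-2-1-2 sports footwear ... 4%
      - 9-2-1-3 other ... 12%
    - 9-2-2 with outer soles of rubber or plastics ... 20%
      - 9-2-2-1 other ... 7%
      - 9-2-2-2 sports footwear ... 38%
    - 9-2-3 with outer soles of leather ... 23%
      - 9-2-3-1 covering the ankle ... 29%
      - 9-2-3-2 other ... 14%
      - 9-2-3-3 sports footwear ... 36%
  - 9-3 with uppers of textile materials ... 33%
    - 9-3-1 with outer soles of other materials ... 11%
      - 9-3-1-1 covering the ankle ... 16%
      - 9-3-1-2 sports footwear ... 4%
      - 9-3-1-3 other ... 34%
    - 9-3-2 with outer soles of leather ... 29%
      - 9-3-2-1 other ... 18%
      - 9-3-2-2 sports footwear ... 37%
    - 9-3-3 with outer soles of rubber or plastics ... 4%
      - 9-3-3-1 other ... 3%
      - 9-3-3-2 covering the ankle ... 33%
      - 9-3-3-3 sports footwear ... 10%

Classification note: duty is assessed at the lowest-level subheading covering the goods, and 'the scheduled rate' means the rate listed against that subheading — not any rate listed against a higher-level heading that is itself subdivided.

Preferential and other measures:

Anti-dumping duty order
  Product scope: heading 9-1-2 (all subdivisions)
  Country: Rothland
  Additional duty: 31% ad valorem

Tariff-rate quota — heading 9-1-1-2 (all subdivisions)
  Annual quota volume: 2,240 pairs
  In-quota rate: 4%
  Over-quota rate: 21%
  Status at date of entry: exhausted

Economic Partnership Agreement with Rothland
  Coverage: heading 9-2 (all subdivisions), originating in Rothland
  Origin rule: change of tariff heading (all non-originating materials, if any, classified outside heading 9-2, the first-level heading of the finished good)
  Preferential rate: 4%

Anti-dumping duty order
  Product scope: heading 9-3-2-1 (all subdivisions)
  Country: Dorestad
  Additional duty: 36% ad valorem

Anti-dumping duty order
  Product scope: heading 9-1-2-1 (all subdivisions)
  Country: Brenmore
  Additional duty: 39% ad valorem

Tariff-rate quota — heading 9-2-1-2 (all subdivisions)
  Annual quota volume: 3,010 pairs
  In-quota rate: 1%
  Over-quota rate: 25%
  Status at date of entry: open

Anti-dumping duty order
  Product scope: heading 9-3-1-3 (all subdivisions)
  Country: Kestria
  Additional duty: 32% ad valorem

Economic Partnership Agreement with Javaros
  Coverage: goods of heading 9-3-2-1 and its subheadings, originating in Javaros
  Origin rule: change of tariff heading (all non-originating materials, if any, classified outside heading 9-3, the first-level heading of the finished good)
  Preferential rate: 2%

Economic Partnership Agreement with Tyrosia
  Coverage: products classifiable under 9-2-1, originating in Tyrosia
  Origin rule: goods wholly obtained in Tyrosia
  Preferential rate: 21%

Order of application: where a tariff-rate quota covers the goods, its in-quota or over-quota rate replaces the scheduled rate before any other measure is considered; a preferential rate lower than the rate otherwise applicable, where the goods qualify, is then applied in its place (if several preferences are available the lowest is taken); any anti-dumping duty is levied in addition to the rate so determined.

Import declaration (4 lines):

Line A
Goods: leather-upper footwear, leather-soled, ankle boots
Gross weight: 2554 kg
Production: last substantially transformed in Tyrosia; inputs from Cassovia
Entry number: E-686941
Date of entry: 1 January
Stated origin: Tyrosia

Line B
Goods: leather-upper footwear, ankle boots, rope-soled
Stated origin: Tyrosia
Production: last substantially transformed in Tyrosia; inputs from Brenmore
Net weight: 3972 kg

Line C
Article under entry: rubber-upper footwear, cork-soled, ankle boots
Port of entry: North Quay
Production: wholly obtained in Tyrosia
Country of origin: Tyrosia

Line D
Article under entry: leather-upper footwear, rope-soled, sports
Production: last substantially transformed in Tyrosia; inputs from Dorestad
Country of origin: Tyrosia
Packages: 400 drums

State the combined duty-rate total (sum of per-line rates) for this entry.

78%

Line A: leather-upper → 9-1; leather-soled → 9-1-1; ankle boots → 9-1-1-1. Scheduled 29%. Tyrosia agreement on 9-2-1: 9-1-1-1 not covered. → 29%.
Line B: leather-upper → 9-1; rope-soled → 9-1-2; ankle boots → 9-1-2-3. Scheduled 25%. Tyrosia agreement on 9-2-1: 9-1-2-3 not covered. → 25%.
Line C: rubber-upper → 9-2; cork-soled → 9-2-1; ankle boots → 9-2-1-1. Scheduled 7%. Tyrosia agreement on 9-2-1: wholly obtained → 21% available; preference 21% not lower than 7% → no reduction. → 7%.
Line D: leather-upper → 9-1; rope-soled → 9-1-2; sports → 9-1-2-2. Scheduled 17%. Tyrosia agreement on 9-2-1: 9-1-2-2 not covered. → 17%.
Sum: 29% + 25% + 7% + 17% = 78%.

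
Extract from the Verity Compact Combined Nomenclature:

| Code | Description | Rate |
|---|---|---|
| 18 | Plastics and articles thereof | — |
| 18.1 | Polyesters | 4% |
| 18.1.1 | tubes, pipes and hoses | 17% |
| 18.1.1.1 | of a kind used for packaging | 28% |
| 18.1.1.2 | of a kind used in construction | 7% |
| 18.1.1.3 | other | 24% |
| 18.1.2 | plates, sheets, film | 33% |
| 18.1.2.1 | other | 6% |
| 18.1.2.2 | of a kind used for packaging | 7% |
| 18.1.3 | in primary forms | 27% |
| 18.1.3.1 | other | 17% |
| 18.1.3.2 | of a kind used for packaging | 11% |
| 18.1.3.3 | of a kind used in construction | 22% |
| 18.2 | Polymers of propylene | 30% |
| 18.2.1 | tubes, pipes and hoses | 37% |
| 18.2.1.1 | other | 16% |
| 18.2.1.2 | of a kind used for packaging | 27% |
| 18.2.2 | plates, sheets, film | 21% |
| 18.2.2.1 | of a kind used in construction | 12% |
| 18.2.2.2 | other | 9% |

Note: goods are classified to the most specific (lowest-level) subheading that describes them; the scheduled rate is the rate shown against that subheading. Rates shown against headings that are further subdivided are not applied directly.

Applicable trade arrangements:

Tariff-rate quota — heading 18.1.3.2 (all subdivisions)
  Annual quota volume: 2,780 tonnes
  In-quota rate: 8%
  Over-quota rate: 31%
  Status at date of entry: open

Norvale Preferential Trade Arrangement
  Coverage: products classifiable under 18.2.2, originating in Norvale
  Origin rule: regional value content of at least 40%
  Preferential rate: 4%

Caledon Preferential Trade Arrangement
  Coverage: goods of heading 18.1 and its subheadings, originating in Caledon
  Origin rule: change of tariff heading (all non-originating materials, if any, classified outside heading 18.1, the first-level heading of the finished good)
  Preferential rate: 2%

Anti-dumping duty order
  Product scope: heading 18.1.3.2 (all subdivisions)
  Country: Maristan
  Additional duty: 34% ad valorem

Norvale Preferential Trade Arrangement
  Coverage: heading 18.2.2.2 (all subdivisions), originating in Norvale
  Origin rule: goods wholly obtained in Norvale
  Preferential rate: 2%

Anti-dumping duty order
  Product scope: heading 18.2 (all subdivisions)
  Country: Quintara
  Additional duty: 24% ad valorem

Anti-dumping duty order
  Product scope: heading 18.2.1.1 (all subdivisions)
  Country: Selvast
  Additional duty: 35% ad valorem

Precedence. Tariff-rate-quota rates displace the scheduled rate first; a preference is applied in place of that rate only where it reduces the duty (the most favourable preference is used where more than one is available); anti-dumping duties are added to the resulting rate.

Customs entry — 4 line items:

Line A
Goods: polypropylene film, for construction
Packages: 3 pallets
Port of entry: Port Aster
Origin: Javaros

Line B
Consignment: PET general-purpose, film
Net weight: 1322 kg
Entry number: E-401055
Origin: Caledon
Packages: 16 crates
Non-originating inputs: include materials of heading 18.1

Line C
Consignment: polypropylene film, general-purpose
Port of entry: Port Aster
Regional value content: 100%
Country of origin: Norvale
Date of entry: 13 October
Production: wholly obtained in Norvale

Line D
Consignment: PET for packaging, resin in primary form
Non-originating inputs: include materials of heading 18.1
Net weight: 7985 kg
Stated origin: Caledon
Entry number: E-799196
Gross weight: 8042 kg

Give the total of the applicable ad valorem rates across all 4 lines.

Line A: polypropylene → 18.2; film → 18.2.2; for construction → 18.2.2.1. Scheduled 12%. No special measure applies. → 12%.
Line B: PET → 18.1; film → 18.1.2; general-purpose → 18.1.2.1. Scheduled 6%. Caledon agreement on 18.1: CTH not met. → 6%.
Line C: polypropylene → 18.2; film → 18.2.2; general-purpose → 18.2.2.2. Scheduled 9%. Norvale agreement on 18.2.2: RVC ≥ 40% → 4% available; Norvale agreement on 18.2.2.2: wholly obtained → 2% available; preferential 2%. → 2%.
Line D: PET → 18.1; resin in primary form → 18.1.3; for packaging → 18.1.3.2. Scheduled 11%. quota on 18.1.3.2 open → in-quota 8%; Caledon agreement on 18.1: CTH not met. → 8%.
Sum: 12% + 6% + 2% + 8% = 28%.

28%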